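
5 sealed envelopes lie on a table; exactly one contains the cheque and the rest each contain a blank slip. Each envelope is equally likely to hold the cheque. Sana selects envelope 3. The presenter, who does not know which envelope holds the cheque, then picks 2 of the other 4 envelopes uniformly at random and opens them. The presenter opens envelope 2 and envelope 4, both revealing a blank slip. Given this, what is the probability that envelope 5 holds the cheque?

1/3

Because the presenter chose which envelopes to open without knowing where the cheque is, the choice is independent of the prize location. Learning that none of the 2 opened envelopes holds the cheque simply rules out those 2 locations and leaves the remaining 3 envelopes still equally likely by symmetry.
So P(the cheque in envelope 5) = 1/3.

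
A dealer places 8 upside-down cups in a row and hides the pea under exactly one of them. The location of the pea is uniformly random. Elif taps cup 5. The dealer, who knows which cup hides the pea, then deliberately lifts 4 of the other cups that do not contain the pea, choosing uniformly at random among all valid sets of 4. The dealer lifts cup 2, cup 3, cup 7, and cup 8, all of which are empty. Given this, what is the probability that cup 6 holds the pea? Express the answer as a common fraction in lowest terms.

7/24

Condition on the true location of the pea.
If it is under any of cups 1, 4, and 6 (prior 1/8 each): the dealer has 15 equally likely choices, so probability 1/15; weight (1/8)·(1/15) = 1/120 each.
If it is under any of cups 2, 3, 7, and 8 (prior 1/8 each): that cup was opened and seen not to hold the prize — ruled out; weight (1/8)·0 = 0 each.
If it is under cup 5 (prior 1/8): the dealer has 35 equally likely choices, so probability 1/35; weight (1/8)·(1/35) = 1/280.
The weights sum to 1/35.
So P(the pea under cup 6 | the dealer opened cup 2, cup 3, cup 7, and cup 8) = (1/120) / (1/35) = 7/24.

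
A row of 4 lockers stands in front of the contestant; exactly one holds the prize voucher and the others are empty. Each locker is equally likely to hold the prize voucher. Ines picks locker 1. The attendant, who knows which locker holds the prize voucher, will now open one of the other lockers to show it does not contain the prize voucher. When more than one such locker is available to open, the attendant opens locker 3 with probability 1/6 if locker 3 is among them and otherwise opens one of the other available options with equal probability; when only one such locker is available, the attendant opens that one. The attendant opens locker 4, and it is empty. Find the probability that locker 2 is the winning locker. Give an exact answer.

10/21

Consider each possible location of the prize voucher in turn.
If it is in locker 1 (prior 1/4): locker 3 is available but not opened; locker 4 gets probability (1 − 1/6)/2 = 5/12; weight (1/4)·(5/12) = 5/48.
If it is in locker 2 (prior 1/4): locker 3 is available but not opened, probability 5/6; weight (1/4)·(5/6) = 5/24.
If it is in locker 3 (prior 1/4): locker 3 holds the prize so is unavailable; the attendant chooses uniformly among the 2 others, probability 1/2; weight (1/4)·(1/2) = 1/8.
If it is in locker 4 (prior 1/4): the attendant opened locker 4, so this case is ruled out; weight (1/4)·0 = 0.
The weights sum to 7/16.
So P(the prize voucher in locker 2 | the attendant opened locker 4) = (5/24) / (7/16) = 10/21.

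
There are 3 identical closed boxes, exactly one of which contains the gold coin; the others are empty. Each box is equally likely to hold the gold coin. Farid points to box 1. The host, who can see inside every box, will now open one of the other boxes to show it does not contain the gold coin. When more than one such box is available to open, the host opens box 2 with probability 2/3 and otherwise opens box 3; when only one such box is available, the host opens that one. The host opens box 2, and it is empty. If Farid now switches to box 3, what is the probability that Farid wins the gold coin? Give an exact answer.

Condition on the true location of the gold coin.
If it is in box 1 (prior 1/3): box 2 is available, opened with probability 2/3; weight (1/3)·(2/3) = 2/9.
If it is in box 2 (prior 1/3): the host opened box 2, so this case is ruled out; weight (1/3)·0 = 0.
If it is in box 3 (prior 1/3): only box 2 is available, probability 1; weight (1/3)·1 = 1/3.
The weights sum to 5/9.
So P(the gold coin in box 3 | the host opened box 2) = (1/3) / (5/9) = 3/5.

3/5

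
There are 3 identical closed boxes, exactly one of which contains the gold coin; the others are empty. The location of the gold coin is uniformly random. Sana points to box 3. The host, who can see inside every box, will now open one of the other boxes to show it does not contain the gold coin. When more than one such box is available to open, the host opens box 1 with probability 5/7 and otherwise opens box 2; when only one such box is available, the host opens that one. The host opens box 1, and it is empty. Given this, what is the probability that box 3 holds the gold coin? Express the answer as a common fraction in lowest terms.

Apply Bayes' rule, conditioning on where the gold coin actually is.
If it is in box 1 (prior 1/3): the host opened box 1, so this case is ruled out; weight (1/3)·0 = 0.
If it is in box 2 (prior 1/3): only box 1 is available, probability 1; weight (1/3)·1 = 1/3.
If it is in box 3 (prior 1/3): box 1 is available, opened with probability 5/7; weight (1/3)·(5/7) = 5/21.
The weights sum to 4/7.
So P(the gold coin in box 3 | the host opened box 1) = (5/21) / (4/7) = 5/12.

5/12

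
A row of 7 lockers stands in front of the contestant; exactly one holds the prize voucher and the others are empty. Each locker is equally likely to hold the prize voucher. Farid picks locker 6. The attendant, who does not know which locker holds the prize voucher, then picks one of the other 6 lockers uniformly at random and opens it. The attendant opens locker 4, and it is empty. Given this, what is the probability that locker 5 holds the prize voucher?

Because the attendant chose which locker to open without knowing where the prize voucher is, the choice is independent of the prize location. Learning that locker 4 does not hold the prize voucher simply rules out that one location and leaves the remaining 6 lockers still equally likely by symmetry.
So P(the prize voucher in locker 5) = 1/6.

1/6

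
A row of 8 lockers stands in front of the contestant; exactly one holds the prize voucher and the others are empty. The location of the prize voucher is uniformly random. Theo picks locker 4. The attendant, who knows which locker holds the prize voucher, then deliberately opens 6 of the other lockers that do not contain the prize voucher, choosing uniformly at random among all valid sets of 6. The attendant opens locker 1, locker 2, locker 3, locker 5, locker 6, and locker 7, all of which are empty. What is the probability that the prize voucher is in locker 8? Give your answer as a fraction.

7/8

Condition on the true location of the prize voucher.
If it is in any of lockers 1, 2, 3, 5, 6, and 7 (prior 1/8 each): that locker was opened and seen not to hold the prize — ruled out; weight (1/8)·0 = 0 each.
If it is in locker 4 (prior 1/8): the attendant has 7 equally likely choices, so probability 1/7; weight (1/8)·(1/7) = 1/56.
If it is in locker 8 (prior 1/8): the attendant has no choice, probability 1; weight (1/8)·1 = 1/8.
The weights sum to 1/7.
So P(the prize voucher in locker 8 | the attendant opened locker 1, locker 2, locker 3, locker 5, locker 6, and locker 7) = (1/8) / (1/7) = 7/8.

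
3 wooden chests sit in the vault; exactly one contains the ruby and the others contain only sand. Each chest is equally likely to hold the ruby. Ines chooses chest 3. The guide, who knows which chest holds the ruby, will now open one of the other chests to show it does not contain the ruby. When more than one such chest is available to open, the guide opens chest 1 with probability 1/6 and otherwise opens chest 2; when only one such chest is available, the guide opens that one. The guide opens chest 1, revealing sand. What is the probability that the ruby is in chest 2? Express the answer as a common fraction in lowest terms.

6/7

Consider each possible location of the ruby in turn.
If it is in chest 1 (prior 1/3): the guide opened chest 1, so this case is ruled out; weight (1/3)·0 = 0.
If it is in chest 2 (prior 1/3): only chest 1 is available, probability 1; weight (1/3)·1 = 1/3.
If it is in chest 3 (prior 1/3): chest 1 is available, opened with probability 1/6; weight (1/3)·(1/6) = 1/18.
The weights sum to 7/18.
So P(the ruby in chest 2 | the guide opened chest 1) = (1/3) / (7/18) = 6/7.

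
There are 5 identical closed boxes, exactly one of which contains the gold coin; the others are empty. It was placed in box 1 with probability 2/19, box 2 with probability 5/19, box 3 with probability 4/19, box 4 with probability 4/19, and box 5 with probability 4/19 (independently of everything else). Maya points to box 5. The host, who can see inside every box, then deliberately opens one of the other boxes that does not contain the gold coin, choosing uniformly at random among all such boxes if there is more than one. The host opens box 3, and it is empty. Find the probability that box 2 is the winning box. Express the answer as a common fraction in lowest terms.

Consider each possible location of the gold coin in turn.
If it is in box 1 (prior 2/19): the host has 3 equally likely choices, so probability 1/3; weight (2/19)·(1/3) = 2/57.
If it is in box 2 (prior 5/19): the host has 3 equally likely choices, so probability 1/3; weight (5/19)·(1/3) = 5/57.
If it is in box 3 (prior 4/19): the host opened box 3, so this case is ruled out; weight (4/19)·0 = 0.
If it is in box 4 (prior 4/19): the host has 3 equally likely choices, so probability 1/3; weight (4/19)·(1/3) = 4/57.
If it is in box 5 (prior 4/19): the host has 4 equally likely choices, so probability 1/4; weight (4/19)·(1/4) = 1/19.
The weights sum to 14/57.
So P(the gold coin in box 2 | the host opened box 3) = (5/57) / (14/57) = 5/14.

5/14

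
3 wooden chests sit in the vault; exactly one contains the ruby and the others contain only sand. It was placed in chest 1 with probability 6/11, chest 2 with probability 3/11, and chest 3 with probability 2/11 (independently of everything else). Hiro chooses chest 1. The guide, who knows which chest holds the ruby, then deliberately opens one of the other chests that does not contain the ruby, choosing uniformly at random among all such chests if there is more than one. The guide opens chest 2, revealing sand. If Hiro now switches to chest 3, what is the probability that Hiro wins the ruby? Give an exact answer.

2/5

Condition on the true location of the ruby.
If it is in chest 1 (prior 6/11): the guide has 2 equally likely choices, so probability 1/2; weight (6/11)·(1/2) = 3/11.
If it is in chest 2 (prior 3/11): the guide opened chest 2, so this case is ruled out; weight (3/11)·0 = 0.
If it is in chest 3 (prior 2/11): the guide has no choice, probability 1; weight (2/11)·1 = 2/11.
The weights sum to 5/11.
So P(the ruby in chest 3 | the guide opened chest 2) = (2/11) / (5/11) = 2/5.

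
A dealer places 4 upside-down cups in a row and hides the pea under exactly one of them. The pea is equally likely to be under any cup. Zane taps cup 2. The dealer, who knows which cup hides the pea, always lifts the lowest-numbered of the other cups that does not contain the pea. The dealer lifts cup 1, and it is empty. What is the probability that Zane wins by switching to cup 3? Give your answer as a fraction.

1/3

Apply Bayes' rule, conditioning on where the pea actually is.
If it is under cup 1 (prior 1/4): the dealer opened cup 1, so this case is ruled out; weight (1/4)·0 = 0.
If it is under any of cups 2, 3, and 4 (prior 1/4 each): cup 1 is the lowest-numbered option available, probability 1; weight (1/4)·1 = 1/4 each.
The weights sum to 3/4.
So P(the pea under cup 3 | the dealer opened cup 1) = (1/4) / (3/4) = 1/3.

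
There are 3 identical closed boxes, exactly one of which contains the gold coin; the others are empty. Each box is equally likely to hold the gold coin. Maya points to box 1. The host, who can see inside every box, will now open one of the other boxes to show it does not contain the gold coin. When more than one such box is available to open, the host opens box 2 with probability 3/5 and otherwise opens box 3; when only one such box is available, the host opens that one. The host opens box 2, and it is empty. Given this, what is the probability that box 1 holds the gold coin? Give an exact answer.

Condition on the true location of the gold coin.
If it is in box 1 (prior 1/3): box 2 is available, opened with probability 3/5; weight (1/3)·(3/5) = 1/5.
If it is in box 2 (prior 1/3): the host opened box 2, so this case is ruled out; weight (1/3)·0 = 0.
If it is in box 3 (prior 1/3): only box 2 is available, probability 1; weight (1/3)·1 = 1/3.
The weights sum to 8/15.
So P(the gold coin in box 1 | the host opened box 2) = (1/5) / (8/15) = 3/8.

3/8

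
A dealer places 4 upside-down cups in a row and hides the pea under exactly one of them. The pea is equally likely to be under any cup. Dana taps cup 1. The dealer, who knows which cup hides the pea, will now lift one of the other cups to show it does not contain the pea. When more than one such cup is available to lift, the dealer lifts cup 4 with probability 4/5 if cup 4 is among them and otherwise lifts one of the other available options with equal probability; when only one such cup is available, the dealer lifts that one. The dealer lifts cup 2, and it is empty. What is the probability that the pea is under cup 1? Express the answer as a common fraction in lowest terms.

1/8

Condition on the true location of the pea.
If it is under cup 1 (prior 1/4): cup 4 is available but not opened; cup 2 gets probability (1 − 4/5)/2 = 1/10; weight (1/4)·(1/10) = 1/40.
If it is under cup 2 (prior 1/4): the dealer opened cup 2, so this case is ruled out; weight (1/4)·0 = 0.
If it is under cup 3 (prior 1/4): cup 4 is available but not opened, probability 1/5; weight (1/4)·(1/5) = 1/20.
If it is under cup 4 (prior 1/4): cup 4 holds the prize so is unavailable; the dealer chooses uniformly among the 2 others, probability 1/2; weight (1/4)·(1/2) = 1/8.
The weights sum to 1/5.
So P(the pea under cup 1 | the dealer opened cup 2) = (1/40) / (1/5) = 1/8.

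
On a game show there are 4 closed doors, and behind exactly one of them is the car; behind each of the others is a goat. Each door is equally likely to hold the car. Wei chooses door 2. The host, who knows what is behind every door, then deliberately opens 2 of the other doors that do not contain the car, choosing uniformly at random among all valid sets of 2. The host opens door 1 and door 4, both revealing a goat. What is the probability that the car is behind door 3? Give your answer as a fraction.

Condition on the true location of the car.
If it is behind either of doors 1 and 4 (prior 1/4 each): that door was opened and seen not to hold the prize — ruled out; weight (1/4)·0 = 0 each.
If it is behind door 2 (prior 1/4): the host has 3 equally likely choices, so probability 1/3; weight (1/4)·(1/3) = 1/12.
If it is behind door 3 (prior 1/4): the host has no choice, probability 1; weight (1/4)·1 = 1/4.
The weights sum to 1/3.
So P(the car behind door 3 | the host opened door 1 and door 4) = (1/4) / (1/3) = 3/4.

3/4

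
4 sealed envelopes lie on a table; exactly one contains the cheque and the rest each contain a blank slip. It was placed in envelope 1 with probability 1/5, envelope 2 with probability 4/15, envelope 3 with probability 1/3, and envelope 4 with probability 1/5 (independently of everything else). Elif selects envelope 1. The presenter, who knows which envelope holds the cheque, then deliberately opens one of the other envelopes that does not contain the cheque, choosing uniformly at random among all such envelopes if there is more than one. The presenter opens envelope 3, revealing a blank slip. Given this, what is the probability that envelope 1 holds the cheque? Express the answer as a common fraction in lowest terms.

2/9

Consider each possible location of the cheque in turn.
If it is in envelope 1 (prior 1/5): the presenter has 3 equally likely choices, so probability 1/3; weight (1/5)·(1/3) = 1/15.
If it is in envelope 2 (prior 4/15): the presenter has 2 equally likely choices, so probability 1/2; weight (4/15)·(1/2) = 2/15.
If it is in envelope 3 (prior 1/3): the presenter opened envelope 3, so this case is ruled out; weight (1/3)·0 = 0.
If it is in envelope 4 (prior 1/5): the presenter has 2 equally likely choices, so probability 1/2; weight (1/5)·(1/2) = 1/10.
The weights sum to 3/10.
So P(the cheque in envelope 1 | the presenter opened envelope 3) = (1/15) / (3/10) = 2/9.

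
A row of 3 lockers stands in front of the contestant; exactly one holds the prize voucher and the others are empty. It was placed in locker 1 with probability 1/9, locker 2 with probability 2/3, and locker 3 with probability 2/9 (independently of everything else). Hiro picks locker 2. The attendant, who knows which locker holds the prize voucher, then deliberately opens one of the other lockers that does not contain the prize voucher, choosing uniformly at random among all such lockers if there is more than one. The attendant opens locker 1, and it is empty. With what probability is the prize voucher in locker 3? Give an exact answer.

2/5

Apply Bayes' rule, conditioning on where the prize voucher actually is.
If it is in locker 1 (prior 1/9): the attendant opened locker 1, so this case is ruled out; weight (1/9)·0 = 0.
If it is in locker 2 (prior 2/3): the attendant has 2 equally likely choices, so probability 1/2; weight (2/3)·(1/2) = 1/3.
If it is in locker 3 (prior 2/9): the attendant has no choice, probability 1; weight (2/9)·1 = 2/9.
The weights sum to 5/9.
So P(the prize voucher in locker 3 | the attendant opened locker 1) = (2/9) / (5/9) = 2/5.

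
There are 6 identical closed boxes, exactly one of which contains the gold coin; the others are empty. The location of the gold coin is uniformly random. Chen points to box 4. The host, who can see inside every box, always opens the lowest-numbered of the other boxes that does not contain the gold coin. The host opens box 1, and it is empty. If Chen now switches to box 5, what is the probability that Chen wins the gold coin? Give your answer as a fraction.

1/5

Consider each possible location of the gold coin in turn.
If it is in box 1 (prior 1/6): the host opened box 1, so this case is ruled out; weight (1/6)·0 = 0.
If it is in any of boxes 2, 3, 4, 5, and 6 (prior 1/6 each): box 1 is the lowest-numbered option available, probability 1; weight (1/6)·1 = 1/6 each.
The weights sum to 5/6.
So P(the gold coin in box 5 | the host opened box 1) = (1/6) / (5/6) = 1/5.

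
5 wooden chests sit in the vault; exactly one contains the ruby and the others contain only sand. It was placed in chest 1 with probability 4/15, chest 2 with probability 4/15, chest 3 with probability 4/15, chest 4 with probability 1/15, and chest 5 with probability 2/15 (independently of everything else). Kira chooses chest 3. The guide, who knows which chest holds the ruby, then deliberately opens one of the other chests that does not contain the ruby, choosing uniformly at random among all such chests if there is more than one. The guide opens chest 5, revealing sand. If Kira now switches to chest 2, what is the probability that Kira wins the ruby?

1/3

Consider each possible location of the ruby in turn.
If it is in either of chests 1 and 2 (prior 4/15 each): the guide has 3 equally likely choices, so probability 1/3; weight (4/15)·(1/3) = 4/45 each.
If it is in chest 3 (prior 4/15): the guide has 4 equally likely choices, so probability 1/4; weight (4/15)·(1/4) = 1/15.
If it is in chest 4 (prior 1/15): the guide has 3 equally likely choices, so probability 1/3; weight (1/15)·(1/3) = 1/45.
If it is in chest 5 (prior 2/15): the guide opened chest 5, so this case is ruled out; weight (2/15)·0 = 0.
The weights sum to 4/15.
So P(the ruby in chest 2 | the guide opened chest 5) = (4/45) / (4/15) = 1/3.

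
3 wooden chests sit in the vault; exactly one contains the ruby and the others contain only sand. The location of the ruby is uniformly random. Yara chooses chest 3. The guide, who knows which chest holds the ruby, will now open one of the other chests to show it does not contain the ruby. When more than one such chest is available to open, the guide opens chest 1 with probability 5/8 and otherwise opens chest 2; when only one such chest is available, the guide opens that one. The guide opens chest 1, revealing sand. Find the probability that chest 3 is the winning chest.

Consider each possible location of the ruby in turn.
If it is in chest 1 (prior 1/3): the guide opened chest 1, so this case is ruled out; weight (1/3)·0 = 0.
If it is in chest 2 (prior 1/3): only chest 1 is available, probability 1; weight (1/3)·1 = 1/3.
If it is in chest 3 (prior 1/3): chest 1 is available, opened with probability 5/8; weight (1/3)·(5/8) = 5/24.
The weights sum to 13/24.
So P(the ruby in chest 3 | the guide opened chest 1) = (5/24) / (13/24) = 5/13.

5/13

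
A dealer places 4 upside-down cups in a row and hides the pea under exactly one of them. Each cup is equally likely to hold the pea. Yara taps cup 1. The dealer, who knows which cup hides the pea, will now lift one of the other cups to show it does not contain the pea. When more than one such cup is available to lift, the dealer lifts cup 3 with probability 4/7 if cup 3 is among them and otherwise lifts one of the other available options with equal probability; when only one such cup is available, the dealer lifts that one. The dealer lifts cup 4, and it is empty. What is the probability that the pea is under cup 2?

Condition on the true location of the pea.
If it is under cup 1 (prior 1/4): cup 3 is available but not opened; cup 4 gets probability (1 − 4/7)/2 = 3/14; weight (1/4)·(3/14) = 3/56.
If it is under cup 2 (prior 1/4): cup 3 is available but not opened, probability 3/7; weight (1/4)·(3/7) = 3/28.
If it is under cup 3 (prior 1/4): cup 3 holds the prize so is unavailable; the dealer chooses uniformly among the 2 others, probability 1/2; weight (1/4)·(1/2) = 1/8.
If it is under cup 4 (prior 1/4): the dealer opened cup 4, so this case is ruled out; weight (1/4)·0 = 0.
The weights sum to 2/7.
So P(the pea under cup 2 | the dealer opened cup 4) = (3/28) / (2/7) = 3/8.

3/8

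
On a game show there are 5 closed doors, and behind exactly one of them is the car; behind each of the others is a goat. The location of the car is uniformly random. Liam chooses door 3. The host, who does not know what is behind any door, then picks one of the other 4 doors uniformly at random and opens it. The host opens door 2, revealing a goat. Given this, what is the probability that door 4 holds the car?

1/4

Condition on the true location of the car.
If it is behind any of doors 1, 3, 4, and 5 (prior 1/5 each): the host picks door 2 with probability 1/4 regardless, and it is not the prize; weight (1/5)·(1/4) = 1/20 each.
If it is behind door 2 (prior 1/5): the host opened door 2, so this case is ruled out; weight (1/5)·0 = 0.
The weights sum to 1/5.
So P(the car behind door 4 | the host opened door 2) = (1/20) / (1/5) = 1/4.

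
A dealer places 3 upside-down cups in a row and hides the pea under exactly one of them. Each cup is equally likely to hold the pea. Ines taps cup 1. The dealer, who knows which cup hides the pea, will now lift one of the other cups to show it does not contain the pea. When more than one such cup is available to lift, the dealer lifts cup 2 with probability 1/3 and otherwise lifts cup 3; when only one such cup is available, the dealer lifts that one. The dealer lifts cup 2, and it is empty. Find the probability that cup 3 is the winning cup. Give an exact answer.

Apply Bayes' rule, conditioning on where the pea actually is.
If it is under cup 1 (prior 1/3): cup 2 is available, opened with probability 1/3; weight (1/3)·(1/3) = 1/9.
If it is under cup 2 (prior 1/3): the dealer opened cup 2, so this case is ruled out; weight (1/3)·0 = 0.
If it is under cup 3 (prior 1/3): only cup 2 is available, probability 1; weight (1/3)·1 = 1/3.
The weights sum to 4/9.
So P(the pea under cup 3 | the dealer opened cup 2) = (1/3) / (4/9) = 3/4.

3/4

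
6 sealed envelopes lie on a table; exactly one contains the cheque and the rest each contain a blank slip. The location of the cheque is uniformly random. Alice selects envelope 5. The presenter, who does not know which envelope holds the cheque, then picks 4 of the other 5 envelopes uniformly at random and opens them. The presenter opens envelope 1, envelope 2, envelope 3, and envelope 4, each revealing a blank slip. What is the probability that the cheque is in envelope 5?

Because the presenter chose which envelopes to open without knowing where the cheque is, the choice is independent of the prize location. Learning that none of the 4 opened envelopes holds the cheque simply rules out those 4 locations and leaves the remaining 2 envelopes still equally likely by symmetry.
So P(the cheque in envelope 5) = 1/2.

1/2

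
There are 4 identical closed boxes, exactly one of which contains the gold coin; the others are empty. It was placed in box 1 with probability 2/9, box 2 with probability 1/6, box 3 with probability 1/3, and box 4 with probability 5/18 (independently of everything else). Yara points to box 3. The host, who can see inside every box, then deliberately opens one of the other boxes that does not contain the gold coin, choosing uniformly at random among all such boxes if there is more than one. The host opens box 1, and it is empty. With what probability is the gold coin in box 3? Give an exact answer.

1/3

Apply Bayes' rule, conditioning on where the gold coin actually is.
If it is in box 1 (prior 2/9): the host opened box 1, so this case is ruled out; weight (2/9)·0 = 0.
If it is in box 2 (prior 1/6): the host has 2 equally likely choices, so probability 1/2; weight (1/6)·(1/2) = 1/12.
If it is in box 3 (prior 1/3): the host has 3 equally likely choices, so probability 1/3; weight (1/3)·(1/3) = 1/9.
If it is in box 4 (prior 5/18): the host has 2 equally likely choices, so probability 1/2; weight (5/18)·(1/2) = 5/36.
The weights sum to 1/3.
So P(the gold coin in box 3 | the host opened box 1) = (1/9) / (1/3) = 1/3.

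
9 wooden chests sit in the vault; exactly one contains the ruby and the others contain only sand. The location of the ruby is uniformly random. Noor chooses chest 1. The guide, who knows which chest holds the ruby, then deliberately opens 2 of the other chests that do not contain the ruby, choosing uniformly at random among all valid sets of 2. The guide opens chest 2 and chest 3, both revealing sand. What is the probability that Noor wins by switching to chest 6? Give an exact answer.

4/27

Condition on the true location of the ruby.
If it is in chest 1 (prior 1/9): the guide has 28 equally likely choices, so probability 1/28; weight (1/9)·(1/28) = 1/252.
If it is in either of chests 2 and 3 (prior 1/9 each): that chest was opened and seen not to hold the prize — ruled out; weight (1/9)·0 = 0 each.
If it is in any of chests 4, 5, 6, 7, 8, and 9 (prior 1/9 each): the guide has 21 equally likely choices, so probability 1/21; weight (1/9)·(1/21) = 1/189 each.
The weights sum to 1/28.
So P(the ruby in chest 6 | the guide opened chest 2 and chest 3) = (1/189) / (1/28) = 4/27.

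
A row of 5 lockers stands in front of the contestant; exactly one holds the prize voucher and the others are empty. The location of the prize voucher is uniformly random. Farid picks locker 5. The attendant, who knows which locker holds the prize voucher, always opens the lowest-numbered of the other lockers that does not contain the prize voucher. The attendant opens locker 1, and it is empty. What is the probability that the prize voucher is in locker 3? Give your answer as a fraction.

1/4

Consider each possible location of the prize voucher in turn.
If it is in locker 1 (prior 1/5): the attendant opened locker 1, so this case is ruled out; weight (1/5)·0 = 0.
If it is in any of lockers 2, 3, 4, and 5 (prior 1/5 each): locker 1 is the lowest-numbered option available, probability 1; weight (1/5)·1 = 1/5 each.
The weights sum to 4/5.
So P(the prize voucher in locker 3 | the attendant opened locker 1) = (1/5) / (4/5) = 1/4.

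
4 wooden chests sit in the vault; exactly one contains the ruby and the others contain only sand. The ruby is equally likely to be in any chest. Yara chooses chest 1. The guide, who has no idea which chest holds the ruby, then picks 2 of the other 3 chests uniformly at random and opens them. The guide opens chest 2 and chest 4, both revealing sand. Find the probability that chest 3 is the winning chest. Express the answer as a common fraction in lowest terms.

Because the guide chose which chests to open without knowing where the ruby is, the choice is independent of the prize location. Learning that none of the 2 opened chests holds the ruby simply rules out those 2 locations and leaves the remaining 2 chests still equally likely by symmetry.
So P(the ruby in chest 3) = 1/2.

1/2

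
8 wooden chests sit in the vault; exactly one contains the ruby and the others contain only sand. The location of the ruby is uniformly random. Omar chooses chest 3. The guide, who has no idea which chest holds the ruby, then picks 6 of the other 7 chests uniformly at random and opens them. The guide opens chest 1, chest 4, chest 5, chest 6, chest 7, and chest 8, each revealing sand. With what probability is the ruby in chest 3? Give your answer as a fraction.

1/2

Consider each possible location of the ruby in turn.
If it is in any of chests 1, 4, 5, 6, 7, and 8 (prior 1/8 each): that chest was opened and seen not to hold the prize — ruled out; weight (1/8)·0 = 0 each.
If it is in either of chests 2 and 3 (prior 1/8 each): the guide picks exactly this set with probability 1/7 regardless, and none is the prize; weight (1/8)·(1/7) = 1/56 each.
The weights sum to 1/28.
So P(the ruby in chest 3 | the guide opened chest 1, chest 4, chest 5, chest 6, chest 7, and chest 8) = (1/56) / (1/28) = 1/2.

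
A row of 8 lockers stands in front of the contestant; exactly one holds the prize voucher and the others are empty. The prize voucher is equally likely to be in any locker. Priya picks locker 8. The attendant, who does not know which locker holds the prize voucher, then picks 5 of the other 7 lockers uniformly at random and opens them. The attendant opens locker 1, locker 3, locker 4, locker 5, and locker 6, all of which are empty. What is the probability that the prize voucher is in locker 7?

Consider each possible location of the prize voucher in turn.
If it is in any of lockers 1, 3, 4, 5, and 6 (prior 1/8 each): that locker was opened and seen not to hold the prize — ruled out; weight (1/8)·0 = 0 each.
If it is in any of lockers 2, 7, and 8 (prior 1/8 each): the attendant picks exactly this set with probability 1/21 regardless, and none is the prize; weight (1/8)·(1/21) = 1/168 each.
The weights sum to 1/56.
So P(the prize voucher in locker 7 | the attendant opened locker 1, locker 3, locker 4, locker 5, and locker 6) = (1/168) / (1/56) = 1/3.

1/3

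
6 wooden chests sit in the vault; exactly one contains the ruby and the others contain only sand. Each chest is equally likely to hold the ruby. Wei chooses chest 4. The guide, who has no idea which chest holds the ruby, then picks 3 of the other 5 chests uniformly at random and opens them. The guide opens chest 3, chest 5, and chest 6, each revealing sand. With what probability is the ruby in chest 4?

1/3

Apply Bayes' rule, conditioning on where the ruby actually is.
If it is in any of chests 1, 2, and 4 (prior 1/6 each): the guide picks exactly this set with probability 1/10 regardless, and none is the prize; weight (1/6)·(1/10) = 1/60 each.
If it is in any of chests 3, 5, and 6 (prior 1/6 each): that chest was opened and seen not to hold the prize — ruled out; weight (1/6)·0 = 0 each.
The weights sum to 1/20.
So P(the ruby in chest 4 | the guide opened chest 3, chest 5, and chest 6) = (1/60) / (1/20) = 1/3.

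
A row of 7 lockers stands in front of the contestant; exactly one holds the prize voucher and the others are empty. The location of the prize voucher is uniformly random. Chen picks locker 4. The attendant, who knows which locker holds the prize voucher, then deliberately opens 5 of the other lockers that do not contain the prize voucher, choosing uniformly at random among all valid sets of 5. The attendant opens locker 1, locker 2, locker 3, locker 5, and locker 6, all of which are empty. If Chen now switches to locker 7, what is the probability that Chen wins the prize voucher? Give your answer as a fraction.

6/7

Apply Bayes' rule, conditioning on where the prize voucher actually is.
If it is in any of lockers 1, 2, 3, 5, and 6 (prior 1/7 each): that locker was opened and seen not to hold the prize — ruled out; weight (1/7)·0 = 0 each.
If it is in locker 4 (prior 1/7): the attendant has 6 equally likely choices, so probability 1/6; weight (1/7)·(1/6) = 1/42.
If it is in locker 7 (prior 1/7): the attendant has no choice, probability 1; weight (1/7)·1 = 1/7.
The weights sum to 1/6.
So P(the prize voucher in locker 7 | the attendant opened locker 1, locker 2, locker 3, locker 5, and locker 6) = (1/7) / (1/6) = 6/7.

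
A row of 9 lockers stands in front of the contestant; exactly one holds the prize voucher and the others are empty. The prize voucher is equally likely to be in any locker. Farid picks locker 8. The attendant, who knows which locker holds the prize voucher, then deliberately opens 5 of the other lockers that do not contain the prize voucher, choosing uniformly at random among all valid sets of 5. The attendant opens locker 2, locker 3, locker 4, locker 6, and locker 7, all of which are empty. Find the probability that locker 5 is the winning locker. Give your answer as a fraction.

Apply Bayes' rule, conditioning on where the prize voucher actually is.
If it is in any of lockers 1, 5, and 9 (prior 1/9 each): the attendant has 21 equally likely choices, so probability 1/21; weight (1/9)·(1/21) = 1/189 each.
If it is in any of lockers 2, 3, 4, 6, and 7 (prior 1/9 each): that locker was opened and seen not to hold the prize — ruled out; weight (1/9)·0 = 0 each.
If it is in locker 8 (prior 1/9): the attendant has 56 equally likely choices, so probability 1/56; weight (1/9)·(1/56) = 1/504.
The weights sum to 1/56.
So P(the prize voucher in locker 5 | the attendant opened locker 2, locker 3, locker 4, locker 6, and locker 7) = (1/189) / (1/56) = 8/27.

8/27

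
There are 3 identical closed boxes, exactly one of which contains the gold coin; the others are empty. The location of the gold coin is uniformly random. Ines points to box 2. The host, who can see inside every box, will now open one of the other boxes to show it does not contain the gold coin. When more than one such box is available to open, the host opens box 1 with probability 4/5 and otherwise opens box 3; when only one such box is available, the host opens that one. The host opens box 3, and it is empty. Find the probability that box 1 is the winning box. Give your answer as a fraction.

Consider each possible location of the gold coin in turn.
If it is in box 1 (prior 1/3): only box 3 is available, probability 1; weight (1/3)·1 = 1/3.
If it is in box 2 (prior 1/3): box 1 is available but not opened, probability 1/5; weight (1/3)·(1/5) = 1/15.
If it is in box 3 (prior 1/3): the host opened box 3, so this case is ruled out; weight (1/3)·0 = 0.
The weights sum to 2/5.
So P(the gold coin in box 1 | the host opened box 3) = (1/3) / (2/5) = 5/6.

5/6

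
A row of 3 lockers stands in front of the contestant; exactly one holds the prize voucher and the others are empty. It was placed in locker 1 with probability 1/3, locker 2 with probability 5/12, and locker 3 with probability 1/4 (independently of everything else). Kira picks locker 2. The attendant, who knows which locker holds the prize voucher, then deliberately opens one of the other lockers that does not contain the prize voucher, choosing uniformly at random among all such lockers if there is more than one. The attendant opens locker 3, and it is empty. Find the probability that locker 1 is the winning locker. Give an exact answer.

Apply Bayes' rule, conditioning on where the prize voucher actually is.
If it is in locker 1 (prior 1/3): the attendant has no choice, probability 1; weight (1/3)·1 = 1/3.
If it is in locker 2 (prior 5/12): the attendant has 2 equally likely choices, so probability 1/2; weight (5/12)·(1/2) = 5/24.
If it is in locker 3 (prior 1/4): the attendant opened locker 3, so this case is ruled out; weight (1/4)·0 = 0.
The weights sum to 13/24.
So P(the prize voucher in locker 1 | the attendant opened locker 3) = (1/3) / (13/24) = 8/13.

8/13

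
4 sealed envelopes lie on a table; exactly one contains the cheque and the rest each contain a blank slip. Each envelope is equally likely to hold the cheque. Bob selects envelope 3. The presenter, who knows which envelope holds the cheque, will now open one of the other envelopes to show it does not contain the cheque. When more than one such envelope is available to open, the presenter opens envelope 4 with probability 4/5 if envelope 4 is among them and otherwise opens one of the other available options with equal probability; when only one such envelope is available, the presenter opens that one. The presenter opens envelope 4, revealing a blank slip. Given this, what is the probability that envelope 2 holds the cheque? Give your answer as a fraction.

1/3

Consider each possible location of the cheque in turn.
If it is in any of envelopes 1, 2, and 3 (prior 1/4 each): envelope 4 is available, opened with probability 4/5; weight (1/4)·(4/5) = 1/5 each.
If it is in envelope 4 (prior 1/4): the presenter opened envelope 4, so this case is ruled out; weight (1/4)·0 = 0.
The weights sum to 3/5.
So P(the cheque in envelope 2 | the presenter opened envelope 4) = (1/5) / (3/5) = 1/3.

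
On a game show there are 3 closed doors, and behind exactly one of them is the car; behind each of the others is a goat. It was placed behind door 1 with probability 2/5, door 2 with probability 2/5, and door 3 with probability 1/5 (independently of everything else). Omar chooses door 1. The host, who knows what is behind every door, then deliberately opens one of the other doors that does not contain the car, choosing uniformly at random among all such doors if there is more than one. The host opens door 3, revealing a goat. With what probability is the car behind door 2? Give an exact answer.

Condition on the true location of the car.
If it is behind door 1 (prior 2/5): the host has 2 equally likely choices, so probability 1/2; weight (2/5)·(1/2) = 1/5.
If it is behind door 2 (prior 2/5): the host has no choice, probability 1; weight (2/5)·1 = 2/5.
If it is behind door 3 (prior 1/5): the host opened door 3, so this case is ruled out; weight (1/5)·0 = 0.
The weights sum to 3/5.
So P(the car behind door 2 | the host opened door 3) = (2/5) / (3/5) = 2/3.

2/3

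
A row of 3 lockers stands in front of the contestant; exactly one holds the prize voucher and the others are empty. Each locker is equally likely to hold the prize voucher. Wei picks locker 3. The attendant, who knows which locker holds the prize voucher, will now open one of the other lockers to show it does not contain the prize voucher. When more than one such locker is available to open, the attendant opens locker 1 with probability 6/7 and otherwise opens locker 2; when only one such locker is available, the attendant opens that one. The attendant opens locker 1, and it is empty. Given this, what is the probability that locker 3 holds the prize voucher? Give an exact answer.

Condition on the true location of the prize voucher.
If it is in locker 1 (prior 1/3): the attendant opened locker 1, so this case is ruled out; weight (1/3)·0 = 0.
If it is in locker 2 (prior 1/3): only locker 1 is available, probability 1; weight (1/3)·1 = 1/3.
If it is in locker 3 (prior 1/3): locker 1 is available, opened with probability 6/7; weight (1/3)·(6/7) = 2/7.
The weights sum to 13/21.
So P(the prize voucher in locker 3 | the attendant opened locker 1) = (2/7) / (13/21) = 6/13.

6/13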